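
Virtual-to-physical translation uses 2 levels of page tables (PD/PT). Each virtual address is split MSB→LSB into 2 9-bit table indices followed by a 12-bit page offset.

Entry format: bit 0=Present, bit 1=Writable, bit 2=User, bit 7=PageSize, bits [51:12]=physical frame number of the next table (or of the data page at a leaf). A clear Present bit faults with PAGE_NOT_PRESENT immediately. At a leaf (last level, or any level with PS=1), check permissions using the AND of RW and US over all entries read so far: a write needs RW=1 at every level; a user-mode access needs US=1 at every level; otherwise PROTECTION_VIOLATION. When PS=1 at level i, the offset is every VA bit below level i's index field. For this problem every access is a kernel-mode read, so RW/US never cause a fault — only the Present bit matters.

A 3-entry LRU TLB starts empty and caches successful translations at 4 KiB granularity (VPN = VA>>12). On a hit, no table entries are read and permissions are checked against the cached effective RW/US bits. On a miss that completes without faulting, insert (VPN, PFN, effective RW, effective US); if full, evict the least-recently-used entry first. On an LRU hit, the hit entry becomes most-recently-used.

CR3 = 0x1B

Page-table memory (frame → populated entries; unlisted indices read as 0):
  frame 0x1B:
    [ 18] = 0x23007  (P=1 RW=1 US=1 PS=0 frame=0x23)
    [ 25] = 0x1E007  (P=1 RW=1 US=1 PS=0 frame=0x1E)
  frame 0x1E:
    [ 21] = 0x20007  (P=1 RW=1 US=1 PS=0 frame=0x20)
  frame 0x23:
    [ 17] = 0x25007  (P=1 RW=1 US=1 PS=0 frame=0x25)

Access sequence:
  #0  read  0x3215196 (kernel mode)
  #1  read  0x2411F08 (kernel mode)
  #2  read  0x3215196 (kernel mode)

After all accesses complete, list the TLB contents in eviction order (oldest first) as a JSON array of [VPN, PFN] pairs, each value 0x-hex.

Per-access translation:
#0 VA=0x3215196 (r,kernel):
  [0] read 0x1B idx=25: raw=0x1E007 flags P=1 W=1 U=1 S=0
  [1] read 0x1E idx=21: raw=0x20007 flags P=1 W=1 U=1 S=0
  ⇒ phys 0x20196  [2 reads]
#1 VA=0x2411F08 (r,kernel):
  [0] read 0x1B idx=18: raw=0x23007 flags P=1 W=1 U=1 S=0
  [1] read 0x23 idx=17: raw=0x25007 flags P=1 W=1 U=1 S=0
  ⇒ phys 0x25F08  [2 reads]
#2 VA=0x3215196 (r,kernel):
  TLB hit vpn=0x3215 → PA=0x20196

TLB: [["0x2411", "0x25"], ["0x3215", "0x20"]]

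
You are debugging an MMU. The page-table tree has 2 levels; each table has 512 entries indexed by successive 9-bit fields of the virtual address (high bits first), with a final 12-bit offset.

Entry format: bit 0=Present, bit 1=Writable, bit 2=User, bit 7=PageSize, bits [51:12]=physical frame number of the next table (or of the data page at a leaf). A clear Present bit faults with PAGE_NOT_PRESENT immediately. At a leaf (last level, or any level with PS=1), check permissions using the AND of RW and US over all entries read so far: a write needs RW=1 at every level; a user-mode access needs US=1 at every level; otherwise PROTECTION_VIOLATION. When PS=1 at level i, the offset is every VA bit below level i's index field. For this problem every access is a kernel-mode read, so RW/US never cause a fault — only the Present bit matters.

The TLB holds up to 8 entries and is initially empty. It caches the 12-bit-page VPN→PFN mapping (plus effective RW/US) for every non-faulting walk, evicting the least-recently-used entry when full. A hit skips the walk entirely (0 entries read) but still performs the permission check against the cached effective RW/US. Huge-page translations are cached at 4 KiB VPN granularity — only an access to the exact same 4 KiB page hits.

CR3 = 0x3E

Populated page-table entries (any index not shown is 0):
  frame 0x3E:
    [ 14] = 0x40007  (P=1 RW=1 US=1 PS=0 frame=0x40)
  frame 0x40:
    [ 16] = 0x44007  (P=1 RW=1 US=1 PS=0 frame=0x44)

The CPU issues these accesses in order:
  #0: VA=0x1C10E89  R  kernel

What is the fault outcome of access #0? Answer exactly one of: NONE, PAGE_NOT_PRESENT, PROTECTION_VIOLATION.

Walk each access:
#0 VA=0x1C10E89 (r,kernel):
  [0] read 0x3E idx=14: raw=0x40007 flags P=1 W=1 U=1 S=0
  [1] read 0x40 idx=16: raw=0x44007 flags P=1 W=1 U=1 S=0
  → PA=0x44E89  (2 entries read)

Access #0 fault: NONE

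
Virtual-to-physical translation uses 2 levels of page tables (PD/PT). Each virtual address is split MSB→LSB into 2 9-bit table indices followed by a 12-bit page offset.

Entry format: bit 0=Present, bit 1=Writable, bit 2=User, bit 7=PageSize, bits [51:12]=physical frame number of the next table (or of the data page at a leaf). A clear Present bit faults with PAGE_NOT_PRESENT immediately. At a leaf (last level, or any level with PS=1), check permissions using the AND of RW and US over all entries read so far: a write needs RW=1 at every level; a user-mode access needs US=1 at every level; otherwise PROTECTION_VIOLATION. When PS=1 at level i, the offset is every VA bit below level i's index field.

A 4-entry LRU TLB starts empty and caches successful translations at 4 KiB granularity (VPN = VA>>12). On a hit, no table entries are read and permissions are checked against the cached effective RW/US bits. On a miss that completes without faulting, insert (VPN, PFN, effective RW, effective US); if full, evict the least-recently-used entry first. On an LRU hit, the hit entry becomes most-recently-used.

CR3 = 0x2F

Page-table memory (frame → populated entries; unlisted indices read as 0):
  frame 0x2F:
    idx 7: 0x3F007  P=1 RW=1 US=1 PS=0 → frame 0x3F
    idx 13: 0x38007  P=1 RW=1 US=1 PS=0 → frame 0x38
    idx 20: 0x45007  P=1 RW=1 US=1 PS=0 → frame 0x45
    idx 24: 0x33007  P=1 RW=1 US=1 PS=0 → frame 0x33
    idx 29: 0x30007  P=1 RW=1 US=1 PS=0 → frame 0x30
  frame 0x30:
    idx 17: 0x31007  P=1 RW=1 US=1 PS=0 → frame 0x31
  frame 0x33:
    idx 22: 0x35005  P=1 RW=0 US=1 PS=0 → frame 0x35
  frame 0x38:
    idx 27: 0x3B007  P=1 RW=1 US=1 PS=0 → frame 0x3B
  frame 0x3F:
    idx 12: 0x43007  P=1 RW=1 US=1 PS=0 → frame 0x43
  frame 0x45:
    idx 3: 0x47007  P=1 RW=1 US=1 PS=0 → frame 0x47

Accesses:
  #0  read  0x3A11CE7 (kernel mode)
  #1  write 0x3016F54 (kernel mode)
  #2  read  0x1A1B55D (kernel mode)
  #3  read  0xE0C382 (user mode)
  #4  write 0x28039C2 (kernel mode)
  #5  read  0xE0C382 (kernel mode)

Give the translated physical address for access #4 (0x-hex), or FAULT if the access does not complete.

Trace:
#0 VA=0x3A11CE7 (r,kernel):
  lvl0: tbl 0x2F, slot 29 ⇒ 0x30007 (P1/RW1/US1/PS0)
  lvl1: tbl 0x30, slot 17 ⇒ 0x31007 (P1/RW1/US1/PS0)
  → PA=0x31CE7  (2 entries read)
#1 VA=0x3016F54 (w,kernel):
  lvl0: tbl 0x2F, slot 24 ⇒ 0x33007 (P1/RW1/US1/PS0)
  lvl1: tbl 0x33, slot 22 ⇒ 0x35005 (P1/RW0/US1/PS0)
  ✗ PROTECTION_VIOLATION  [2 reads]
#2 VA=0x1A1B55D (r,kernel):
  lvl0: tbl 0x2F, slot 13 ⇒ 0x38007 (P1/RW1/US1/PS0)
  lvl1: tbl 0x38, slot 27 ⇒ 0x3B007 (P1/RW1/US1/PS0)
  → PA=0x3B55D  (2 entries read)
#3 VA=0xE0C382 (r,user):
  lvl0: tbl 0x2F, slot 7 ⇒ 0x3F007 (P1/RW1/US1/PS0)
  lvl1: tbl 0x3F, slot 12 ⇒ 0x43007 (P1/RW1/US1/PS0)
  → PA=0x43382  (2 entries read)
#4 VA=0x28039C2 (w,kernel):
  lvl0: tbl 0x2F, slot 20 ⇒ 0x45007 (P1/RW1/US1/PS0)
  lvl1: tbl 0x45, slot 3 ⇒ 0x47007 (P1/RW1/US1/PS0)
  → PA=0x479C2  (2 entries read)
#5 VA=0xE0C382 (r,kernel):
  TLB hit vpn=0xE0C → PA=0x43382

Access #4 PA: 0x479C2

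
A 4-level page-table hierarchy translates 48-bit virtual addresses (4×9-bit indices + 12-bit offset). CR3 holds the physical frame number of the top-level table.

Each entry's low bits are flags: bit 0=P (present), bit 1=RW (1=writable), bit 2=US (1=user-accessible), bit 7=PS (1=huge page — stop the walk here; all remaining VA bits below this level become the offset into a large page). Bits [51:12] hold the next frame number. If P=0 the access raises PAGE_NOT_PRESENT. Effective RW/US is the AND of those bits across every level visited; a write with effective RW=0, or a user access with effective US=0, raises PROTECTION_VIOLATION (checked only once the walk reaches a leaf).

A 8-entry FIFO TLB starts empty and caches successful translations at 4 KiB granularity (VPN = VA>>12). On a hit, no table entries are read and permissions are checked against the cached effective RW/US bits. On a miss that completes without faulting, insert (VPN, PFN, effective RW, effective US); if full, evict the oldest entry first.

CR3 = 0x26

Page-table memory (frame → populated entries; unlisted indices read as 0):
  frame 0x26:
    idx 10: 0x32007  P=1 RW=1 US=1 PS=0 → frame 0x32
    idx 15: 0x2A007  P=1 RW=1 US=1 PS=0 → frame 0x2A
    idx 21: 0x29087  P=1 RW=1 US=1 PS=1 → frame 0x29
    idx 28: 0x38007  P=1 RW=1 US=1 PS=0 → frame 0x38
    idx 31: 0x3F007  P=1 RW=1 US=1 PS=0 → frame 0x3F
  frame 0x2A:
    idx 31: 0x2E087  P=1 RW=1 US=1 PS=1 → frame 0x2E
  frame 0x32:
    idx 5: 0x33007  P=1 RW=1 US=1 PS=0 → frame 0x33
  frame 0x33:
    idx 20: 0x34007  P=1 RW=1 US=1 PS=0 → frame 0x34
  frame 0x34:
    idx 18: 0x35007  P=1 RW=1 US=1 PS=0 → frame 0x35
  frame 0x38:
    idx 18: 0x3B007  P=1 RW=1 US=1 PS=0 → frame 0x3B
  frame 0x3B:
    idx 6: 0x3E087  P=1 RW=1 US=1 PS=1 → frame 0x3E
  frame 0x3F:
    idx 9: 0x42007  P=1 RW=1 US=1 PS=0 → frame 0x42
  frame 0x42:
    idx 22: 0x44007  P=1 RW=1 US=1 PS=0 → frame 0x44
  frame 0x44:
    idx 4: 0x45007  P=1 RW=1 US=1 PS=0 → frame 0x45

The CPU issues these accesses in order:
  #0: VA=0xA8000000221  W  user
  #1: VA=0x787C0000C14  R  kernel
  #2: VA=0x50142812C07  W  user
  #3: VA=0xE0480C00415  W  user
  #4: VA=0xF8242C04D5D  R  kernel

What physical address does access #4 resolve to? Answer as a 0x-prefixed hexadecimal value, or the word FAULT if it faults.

Trace:
#0 VA=0xA8000000221 (w,user):
  L0 @0x26[21] → 0x29087  P=1,RW=1,US=1,PS=1
  ✓ 0x29221 (huge @L0)  — 1 lookups
#1 VA=0x787C0000C14 (r,kernel):
  L0 @0x26[15] → 0x2A007  P=1,RW=1,US=1,PS=0
  L1 @0x2A[31] → 0x2E087  P=1,RW=1,US=1,PS=1
  ✓ 0x2EC14 (huge @L1)  — 2 lookups
#2 VA=0x50142812C07 (w,user):
  L0 @0x26[10] → 0x32007  P=1,RW=1,US=1,PS=0
  L1 @0x32[5] → 0x33007  P=1,RW=1,US=1,PS=0
  L2 @0x33[20] → 0x34007  P=1,RW=1,US=1,PS=0
  L3 @0x34[18] → 0x35007  P=1,RW=1,US=1,PS=0
  ✓ 0x35C07  — 4 lookups
#3 VA=0xE0480C00415 (w,user):
  L0 @0x26[28] → 0x38007  P=1,RW=1,US=1,PS=0
  L1 @0x38[18] → 0x3B007  P=1,RW=1,US=1,PS=0
  L2 @0x3B[6] → 0x3E087  P=1,RW=1,US=1,PS=1
  ✓ 0x3E415 (huge @L2)  — 3 lookups
#4 VA=0xF8242C04D5D (r,kernel):
  L0 @0x26[31] → 0x3F007  P=1,RW=1,US=1,PS=0
  L1 @0x3F[9] → 0x42007  P=1,RW=1,US=1,PS=0
  L2 @0x42[22] → 0x44007  P=1,RW=1,US=1,PS=0
  L3 @0x44[4] → 0x45007  P=1,RW=1,US=1,PS=0
  ✓ 0x45D5D  — 4 lookups

Access #4 PA: 0x45D5D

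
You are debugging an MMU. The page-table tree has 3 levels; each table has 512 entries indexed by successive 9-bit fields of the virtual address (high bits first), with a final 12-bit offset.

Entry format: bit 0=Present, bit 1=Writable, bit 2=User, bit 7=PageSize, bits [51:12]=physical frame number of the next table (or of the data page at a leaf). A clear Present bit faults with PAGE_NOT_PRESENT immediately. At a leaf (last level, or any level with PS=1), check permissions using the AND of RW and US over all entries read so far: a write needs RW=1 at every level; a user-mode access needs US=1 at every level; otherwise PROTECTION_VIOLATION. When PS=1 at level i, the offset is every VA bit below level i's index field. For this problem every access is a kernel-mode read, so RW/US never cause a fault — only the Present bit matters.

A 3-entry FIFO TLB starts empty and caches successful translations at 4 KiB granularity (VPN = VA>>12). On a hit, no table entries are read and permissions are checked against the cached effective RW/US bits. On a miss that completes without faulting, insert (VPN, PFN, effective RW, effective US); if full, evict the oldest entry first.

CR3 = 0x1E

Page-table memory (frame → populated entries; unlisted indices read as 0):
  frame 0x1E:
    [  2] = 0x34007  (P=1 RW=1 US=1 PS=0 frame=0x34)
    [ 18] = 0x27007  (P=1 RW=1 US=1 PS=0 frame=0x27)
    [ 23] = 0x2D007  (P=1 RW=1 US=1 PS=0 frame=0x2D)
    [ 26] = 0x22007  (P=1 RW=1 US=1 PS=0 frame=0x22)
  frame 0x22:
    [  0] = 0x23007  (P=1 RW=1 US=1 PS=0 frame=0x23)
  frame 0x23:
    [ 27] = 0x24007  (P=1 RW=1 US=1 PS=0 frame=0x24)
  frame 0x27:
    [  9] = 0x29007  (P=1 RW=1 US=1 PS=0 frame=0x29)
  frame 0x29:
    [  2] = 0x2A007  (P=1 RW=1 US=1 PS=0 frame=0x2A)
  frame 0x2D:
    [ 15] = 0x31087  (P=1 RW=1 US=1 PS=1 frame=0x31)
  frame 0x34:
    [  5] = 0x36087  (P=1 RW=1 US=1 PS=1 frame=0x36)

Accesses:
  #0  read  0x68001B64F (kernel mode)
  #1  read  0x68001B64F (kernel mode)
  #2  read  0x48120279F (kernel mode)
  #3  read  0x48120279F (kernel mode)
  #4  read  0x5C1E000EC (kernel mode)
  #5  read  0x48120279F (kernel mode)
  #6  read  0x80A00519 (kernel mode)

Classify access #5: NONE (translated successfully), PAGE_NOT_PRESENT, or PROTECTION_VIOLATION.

Walk each access:
#0 VA=0x68001B64F (r,kernel):
  L0 @0x1E[26] → 0x22007  P=1,RW=1,US=1,PS=0
  L1 @0x22[0] → 0x23007  P=1,RW=1,US=1,PS=0
  L2 @0x23[27] → 0x24007  P=1,RW=1,US=1,PS=0
  → PA=0x2464F  (3 entries read)
#1 VA=0x68001B64F (r,kernel):
  TLB hit vpn=0x68001B → PA=0x2464F
#2 VA=0x48120279F (r,kernel):
  L0 @0x1E[18] → 0x27007  P=1,RW=1,US=1,PS=0
  L1 @0x27[9] → 0x29007  P=1,RW=1,US=1,PS=0
  L2 @0x29[2] → 0x2A007  P=1,RW=1,US=1,PS=0
  → PA=0x2A79F  (3 entries read)
#3 VA=0x48120279F (r,kernel):
  TLB hit vpn=0x481202 → PA=0x2A79F
#4 VA=0x5C1E000EC (r,kernel):
  L0 @0x1E[23] → 0x2D007  P=1,RW=1,US=1,PS=0
  L1 @0x2D[15] → 0x31087  P=1,RW=1,US=1,PS=1
  → PA=0x310EC (huge @L1)  (2 entries read)
#5 VA=0x48120279F (r,kernel):
  TLB hit vpn=0x481202 → PA=0x2A79F
#6 VA=0x80A00519 (r,kernel):
  L0 @0x1E[2] → 0x34007  P=1,RW=1,US=1,PS=0
  L1 @0x34[5] → 0x36087  P=1,RW=1,US=1,PS=1
  → PA=0x36519 (huge @L1)  (2 entries read)

Access #5 fault: NONE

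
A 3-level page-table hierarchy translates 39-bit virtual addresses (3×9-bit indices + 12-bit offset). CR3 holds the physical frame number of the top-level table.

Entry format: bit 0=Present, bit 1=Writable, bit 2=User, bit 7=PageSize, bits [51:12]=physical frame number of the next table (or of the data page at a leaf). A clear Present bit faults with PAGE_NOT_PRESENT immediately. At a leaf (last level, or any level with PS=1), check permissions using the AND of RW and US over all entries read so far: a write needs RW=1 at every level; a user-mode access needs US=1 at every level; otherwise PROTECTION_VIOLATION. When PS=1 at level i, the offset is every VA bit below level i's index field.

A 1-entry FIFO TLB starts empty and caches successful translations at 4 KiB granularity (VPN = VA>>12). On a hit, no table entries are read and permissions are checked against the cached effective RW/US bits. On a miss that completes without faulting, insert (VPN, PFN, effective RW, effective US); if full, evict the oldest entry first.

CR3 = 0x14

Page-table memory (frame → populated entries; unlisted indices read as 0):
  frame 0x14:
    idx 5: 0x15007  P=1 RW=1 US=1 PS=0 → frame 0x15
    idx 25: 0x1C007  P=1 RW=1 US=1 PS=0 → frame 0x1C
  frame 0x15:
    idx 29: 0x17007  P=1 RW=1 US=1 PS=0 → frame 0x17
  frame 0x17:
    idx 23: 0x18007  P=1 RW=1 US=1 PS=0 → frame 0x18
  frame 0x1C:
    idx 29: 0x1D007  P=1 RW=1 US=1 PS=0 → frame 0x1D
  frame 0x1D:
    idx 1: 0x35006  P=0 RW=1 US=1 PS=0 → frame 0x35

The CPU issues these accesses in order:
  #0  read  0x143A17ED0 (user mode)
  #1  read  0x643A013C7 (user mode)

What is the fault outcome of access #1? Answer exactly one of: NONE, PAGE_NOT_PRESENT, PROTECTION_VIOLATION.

Trace:
#0 VA=0x143A17ED0 (r,user):
  L0 @0x14[5] → 0x15007  P=1,RW=1,US=1,PS=0
  L1 @0x15[29] → 0x17007  P=1,RW=1,US=1,PS=0
  L2 @0x17[23] → 0x18007  P=1,RW=1,US=1,PS=0
  ⇒ phys 0x18ED0  [3 reads]
#1 VA=0x643A013C7 (r,user):
  L0 @0x14[25] → 0x1C007  P=1,RW=1,US=1,PS=0
  L1 @0x1C[29] → 0x1D007  P=1,RW=1,US=1,PS=0
  L2 @0x1D[1] → 0x35006  P=0,RW=1,US=1,PS=0
  → PAGE_NOT_PRESENT  (3 entries read)

Access #1 fault: PAGE_NOT_PRESENT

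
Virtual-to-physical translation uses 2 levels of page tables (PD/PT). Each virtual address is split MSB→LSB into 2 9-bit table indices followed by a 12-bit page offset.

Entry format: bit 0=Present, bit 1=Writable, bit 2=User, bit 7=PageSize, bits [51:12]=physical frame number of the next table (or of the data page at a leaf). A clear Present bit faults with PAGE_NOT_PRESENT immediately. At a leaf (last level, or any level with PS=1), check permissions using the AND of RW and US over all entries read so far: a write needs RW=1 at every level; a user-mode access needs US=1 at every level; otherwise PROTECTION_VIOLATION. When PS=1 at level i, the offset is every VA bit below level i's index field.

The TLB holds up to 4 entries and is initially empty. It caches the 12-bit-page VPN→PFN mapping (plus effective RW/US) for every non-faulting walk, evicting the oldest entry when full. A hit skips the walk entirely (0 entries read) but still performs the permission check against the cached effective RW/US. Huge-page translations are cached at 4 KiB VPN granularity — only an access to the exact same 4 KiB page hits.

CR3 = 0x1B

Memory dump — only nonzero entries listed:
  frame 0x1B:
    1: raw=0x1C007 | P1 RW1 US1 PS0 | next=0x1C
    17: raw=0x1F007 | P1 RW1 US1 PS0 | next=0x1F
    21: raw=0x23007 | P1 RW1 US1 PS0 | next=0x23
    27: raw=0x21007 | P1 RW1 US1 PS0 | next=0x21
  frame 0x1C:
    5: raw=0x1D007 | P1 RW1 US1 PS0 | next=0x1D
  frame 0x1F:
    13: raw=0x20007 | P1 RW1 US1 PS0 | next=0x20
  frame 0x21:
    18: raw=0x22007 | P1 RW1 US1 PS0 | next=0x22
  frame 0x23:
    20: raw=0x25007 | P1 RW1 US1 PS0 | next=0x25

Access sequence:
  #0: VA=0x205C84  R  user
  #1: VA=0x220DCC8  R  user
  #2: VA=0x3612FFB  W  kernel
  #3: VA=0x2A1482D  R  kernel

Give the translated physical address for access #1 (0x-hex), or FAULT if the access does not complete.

Per-access translation:
#0 VA=0x205C84 (r,user):
  lvl0: tbl 0x1B, slot 1 ⇒ 0x1C007 (P1/RW1/US1/PS0)
  lvl1: tbl 0x1C, slot 5 ⇒ 0x1D007 (P1/RW1/US1/PS0)
  ✓ 0x1DC84  — 2 lookups
#1 VA=0x220DCC8 (r,user):
  lvl0: tbl 0x1B, slot 17 ⇒ 0x1F007 (P1/RW1/US1/PS0)
  lvl1: tbl 0x1F, slot 13 ⇒ 0x20007 (P1/RW1/US1/PS0)
  ✓ 0x20CC8  — 2 lookups
#2 VA=0x3612FFB (w,kernel):
  lvl0: tbl 0x1B, slot 27 ⇒ 0x21007 (P1/RW1/US1/PS0)
  lvl1: tbl 0x21, slot 18 ⇒ 0x22007 (P1/RW1/US1/PS0)
  ✓ 0x22FFB  — 2 lookups
#3 VA=0x2A1482D (r,kernel):
  lvl0: tbl 0x1B, slot 21 ⇒ 0x23007 (P1/RW1/US1/PS0)
  lvl1: tbl 0x23, slot 20 ⇒ 0x25007 (P1/RW1/US1/PS0)
  ✓ 0x2582D  — 2 lookups

Access #1 PA: 0x20CC8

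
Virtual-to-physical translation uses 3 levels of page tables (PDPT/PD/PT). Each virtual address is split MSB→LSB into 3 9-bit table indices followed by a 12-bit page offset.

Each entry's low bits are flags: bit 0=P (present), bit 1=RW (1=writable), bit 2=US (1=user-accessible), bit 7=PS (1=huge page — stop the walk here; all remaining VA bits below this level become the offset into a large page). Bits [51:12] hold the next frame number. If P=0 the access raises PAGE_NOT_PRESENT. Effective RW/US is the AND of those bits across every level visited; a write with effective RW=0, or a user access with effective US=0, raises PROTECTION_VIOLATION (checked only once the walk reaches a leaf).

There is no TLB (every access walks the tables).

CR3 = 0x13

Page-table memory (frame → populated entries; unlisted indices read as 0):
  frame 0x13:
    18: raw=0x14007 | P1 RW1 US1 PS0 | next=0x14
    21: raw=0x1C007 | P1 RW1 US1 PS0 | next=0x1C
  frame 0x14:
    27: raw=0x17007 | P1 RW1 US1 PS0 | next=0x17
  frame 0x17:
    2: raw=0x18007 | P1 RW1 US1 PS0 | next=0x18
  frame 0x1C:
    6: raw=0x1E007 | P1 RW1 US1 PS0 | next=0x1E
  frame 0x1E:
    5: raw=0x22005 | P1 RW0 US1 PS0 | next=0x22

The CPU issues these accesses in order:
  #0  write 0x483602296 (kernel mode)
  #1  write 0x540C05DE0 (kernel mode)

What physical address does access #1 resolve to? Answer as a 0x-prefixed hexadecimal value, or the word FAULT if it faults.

Trace:
#0 VA=0x483602296 (w,kernel):
  [0] read 0x13 idx=18: raw=0x14007 flags P=1 W=1 U=1 S=0
  [1] read 0x14 idx=27: raw=0x17007 flags P=1 W=1 U=1 S=0
  [2] read 0x17 idx=2: raw=0x18007 flags P=1 W=1 U=1 S=0
  → PA=0x18296  (3 entries read)
#1 VA=0x540C05DE0 (w,kernel):
  [0] read 0x13 idx=21: raw=0x1C007 flags P=1 W=1 U=1 S=0
  [1] read 0x1C idx=6: raw=0x1E007 flags P=1 W=1 U=1 S=0
  [2] read 0x1E idx=5: raw=0x22005 flags P=1 W=0 U=1 S=0
  ⇒ fault: PROTECTION_VIOLATION  — 3 lookups

Access #1 PA: FAULT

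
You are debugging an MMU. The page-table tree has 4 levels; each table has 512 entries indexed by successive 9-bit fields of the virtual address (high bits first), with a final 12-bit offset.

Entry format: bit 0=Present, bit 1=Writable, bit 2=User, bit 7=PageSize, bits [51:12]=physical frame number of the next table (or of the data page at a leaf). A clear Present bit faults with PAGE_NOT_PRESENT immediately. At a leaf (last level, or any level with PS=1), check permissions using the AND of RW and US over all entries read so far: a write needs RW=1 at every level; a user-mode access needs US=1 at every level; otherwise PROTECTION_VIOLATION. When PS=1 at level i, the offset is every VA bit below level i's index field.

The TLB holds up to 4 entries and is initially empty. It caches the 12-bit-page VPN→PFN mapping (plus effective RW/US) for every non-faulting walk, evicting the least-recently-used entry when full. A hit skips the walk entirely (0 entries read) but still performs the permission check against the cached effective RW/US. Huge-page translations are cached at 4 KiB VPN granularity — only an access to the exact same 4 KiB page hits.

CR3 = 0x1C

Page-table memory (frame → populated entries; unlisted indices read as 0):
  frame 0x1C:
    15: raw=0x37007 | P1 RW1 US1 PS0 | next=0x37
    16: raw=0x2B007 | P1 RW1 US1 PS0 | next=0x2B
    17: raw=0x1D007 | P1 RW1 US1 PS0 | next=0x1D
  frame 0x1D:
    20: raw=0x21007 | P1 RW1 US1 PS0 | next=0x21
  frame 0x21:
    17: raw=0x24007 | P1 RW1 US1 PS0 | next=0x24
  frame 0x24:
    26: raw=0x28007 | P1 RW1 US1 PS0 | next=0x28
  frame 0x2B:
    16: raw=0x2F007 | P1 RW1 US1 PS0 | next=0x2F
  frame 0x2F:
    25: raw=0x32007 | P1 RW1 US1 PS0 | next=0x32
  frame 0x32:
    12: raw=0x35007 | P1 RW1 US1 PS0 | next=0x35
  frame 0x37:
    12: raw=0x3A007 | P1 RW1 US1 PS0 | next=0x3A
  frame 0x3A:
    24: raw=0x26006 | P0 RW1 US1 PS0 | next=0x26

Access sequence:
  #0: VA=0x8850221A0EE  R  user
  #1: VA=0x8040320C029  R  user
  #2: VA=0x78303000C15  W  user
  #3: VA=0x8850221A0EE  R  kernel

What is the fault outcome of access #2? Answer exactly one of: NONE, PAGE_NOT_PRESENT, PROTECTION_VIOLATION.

Trace:
#0 VA=0x8850221A0EE (r,user):
  L0 @0x1C[17] → 0x1D007  P=1,RW=1,US=1,PS=0
  L1 @0x1D[20] → 0x21007  P=1,RW=1,US=1,PS=0
  L2 @0x21[17] → 0x24007  P=1,RW=1,US=1,PS=0
  L3 @0x24[26] → 0x28007  P=1,RW=1,US=1,PS=0
  → PA=0x280EE  (4 entries read)
#1 VA=0x8040320C029 (r,user):
  L0 @0x1C[16] → 0x2B007  P=1,RW=1,US=1,PS=0
  L1 @0x2B[16] → 0x2F007  P=1,RW=1,US=1,PS=0
  L2 @0x2F[25] → 0x32007  P=1,RW=1,US=1,PS=0
  L3 @0x32[12] → 0x35007  P=1,RW=1,US=1,PS=0
  → PA=0x35029  (4 entries read)
#2 VA=0x78303000C15 (w,user):
  L0 @0x1C[15] → 0x37007  P=1,RW=1,US=1,PS=0
  L1 @0x37[12] → 0x3A007  P=1,RW=1,US=1,PS=0
  L2 @0x3A[24] → 0x26006  P=0,RW=1,US=1,PS=0
  ⇒ fault: PAGE_NOT_PRESENT  — 3 lookups
#3 VA=0x8850221A0EE (r,kernel):
  TLB hit vpn=0x8850221A → PA=0x280EE

Access #2 fault: PAGE_NOT_PRESENT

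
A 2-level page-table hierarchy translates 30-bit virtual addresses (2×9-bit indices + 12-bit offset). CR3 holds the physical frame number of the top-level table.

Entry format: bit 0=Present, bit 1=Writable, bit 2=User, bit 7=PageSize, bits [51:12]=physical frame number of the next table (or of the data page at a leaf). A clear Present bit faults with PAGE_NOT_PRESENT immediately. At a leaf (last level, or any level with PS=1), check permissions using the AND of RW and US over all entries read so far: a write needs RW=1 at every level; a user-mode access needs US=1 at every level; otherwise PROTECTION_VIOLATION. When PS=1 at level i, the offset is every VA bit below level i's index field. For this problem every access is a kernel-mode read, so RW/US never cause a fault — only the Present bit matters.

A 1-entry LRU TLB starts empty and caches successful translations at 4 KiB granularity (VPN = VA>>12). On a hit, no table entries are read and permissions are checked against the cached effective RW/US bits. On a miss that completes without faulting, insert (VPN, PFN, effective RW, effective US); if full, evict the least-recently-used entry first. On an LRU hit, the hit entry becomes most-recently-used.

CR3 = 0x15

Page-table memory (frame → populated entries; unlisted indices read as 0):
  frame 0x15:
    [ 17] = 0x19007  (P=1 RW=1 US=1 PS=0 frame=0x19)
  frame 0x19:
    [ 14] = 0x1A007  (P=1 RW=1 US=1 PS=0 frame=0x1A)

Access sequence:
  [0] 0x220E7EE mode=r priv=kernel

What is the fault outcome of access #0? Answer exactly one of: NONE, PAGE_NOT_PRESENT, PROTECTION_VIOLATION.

Walk each access:
#0 VA=0x220E7EE (r,kernel):
  L0: frame=0x15 idx=17 entry=0x19007 [P=1 RW=1 US=1 PS=0]
  L1: frame=0x19 idx=14 entry=0x1A007 [P=1 RW=1 US=1 PS=0]
  ✓ 0x1A7EE  — 2 lookups

Access #0 fault: NONE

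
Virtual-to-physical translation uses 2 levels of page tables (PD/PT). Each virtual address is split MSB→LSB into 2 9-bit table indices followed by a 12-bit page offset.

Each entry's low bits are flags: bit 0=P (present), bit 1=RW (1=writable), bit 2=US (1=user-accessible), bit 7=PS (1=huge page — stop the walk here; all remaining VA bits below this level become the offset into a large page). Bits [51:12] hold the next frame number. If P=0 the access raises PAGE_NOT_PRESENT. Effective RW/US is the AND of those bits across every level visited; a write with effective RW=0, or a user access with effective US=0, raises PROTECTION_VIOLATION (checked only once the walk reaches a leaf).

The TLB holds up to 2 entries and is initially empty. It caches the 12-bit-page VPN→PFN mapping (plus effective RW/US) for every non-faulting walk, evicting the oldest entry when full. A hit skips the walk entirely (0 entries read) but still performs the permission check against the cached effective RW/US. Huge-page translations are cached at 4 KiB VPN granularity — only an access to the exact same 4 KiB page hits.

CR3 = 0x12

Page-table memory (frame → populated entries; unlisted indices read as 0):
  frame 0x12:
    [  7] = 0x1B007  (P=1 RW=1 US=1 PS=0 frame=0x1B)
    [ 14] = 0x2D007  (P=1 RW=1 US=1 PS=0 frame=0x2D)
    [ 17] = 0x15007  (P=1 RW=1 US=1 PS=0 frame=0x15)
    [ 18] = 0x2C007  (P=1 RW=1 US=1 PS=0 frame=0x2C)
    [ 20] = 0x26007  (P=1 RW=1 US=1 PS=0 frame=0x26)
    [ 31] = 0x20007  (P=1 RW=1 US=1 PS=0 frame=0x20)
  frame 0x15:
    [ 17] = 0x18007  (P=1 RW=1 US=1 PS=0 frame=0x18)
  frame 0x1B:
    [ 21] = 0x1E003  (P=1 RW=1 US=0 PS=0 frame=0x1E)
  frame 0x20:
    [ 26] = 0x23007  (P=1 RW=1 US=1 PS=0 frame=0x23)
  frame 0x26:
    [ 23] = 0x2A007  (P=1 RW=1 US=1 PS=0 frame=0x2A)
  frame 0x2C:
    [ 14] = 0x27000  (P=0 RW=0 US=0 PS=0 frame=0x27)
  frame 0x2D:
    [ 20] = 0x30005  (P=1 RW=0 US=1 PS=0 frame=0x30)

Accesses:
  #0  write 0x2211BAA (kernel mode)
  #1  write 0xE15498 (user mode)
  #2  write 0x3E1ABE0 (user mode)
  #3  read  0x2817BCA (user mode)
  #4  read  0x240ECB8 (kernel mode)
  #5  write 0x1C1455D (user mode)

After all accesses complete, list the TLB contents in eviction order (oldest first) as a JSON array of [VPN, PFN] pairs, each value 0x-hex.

Trace:
#0 VA=0x2211BAA (w,kernel):
  L0: frame=0x12 idx=17 entry=0x15007 [P=1 RW=1 US=1 PS=0]
  L1: frame=0x15 idx=17 entry=0x18007 [P=1 RW=1 US=1 PS=0]
  ✓ 0x18BAA  — 2 lookups
#1 VA=0xE15498 (w,user):
  L0: frame=0x12 idx=7 entry=0x1B007 [P=1 RW=1 US=1 PS=0]
  L1: frame=0x1B idx=21 entry=0x1E003 [P=1 RW=1 US=0 PS=0]
  ✗ PROTECTION_VIOLATION  [2 reads]
#2 VA=0x3E1ABE0 (w,user):
  L0: frame=0x12 idx=31 entry=0x20007 [P=1 RW=1 US=1 PS=0]
  L1: frame=0x20 idx=26 entry=0x23007 [P=1 RW=1 US=1 PS=0]
  ✓ 0x23BE0  — 2 lookups
#3 VA=0x2817BCA (r,user):
  L0: frame=0x12 idx=20 entry=0x26007 [P=1 RW=1 US=1 PS=0]
  L1: frame=0x26 idx=23 entry=0x2A007 [P=1 RW=1 US=1 PS=0]
  ✓ 0x2ABCA  — 2 lookups
#4 VA=0x240ECB8 (r,kernel):
  L0: frame=0x12 idx=18 entry=0x2C007 [P=1 RW=1 US=1 PS=0]
  L1: frame=0x2C idx=14 entry=0x27000 [P=0 RW=0 US=0 PS=0]
  ✗ PAGE_NOT_PRESENT  [2 reads]
#5 VA=0x1C1455D (w,user):
  L0: frame=0x12 idx=14 entry=0x2D007 [P=1 RW=1 US=1 PS=0]
  L1: frame=0x2D idx=20 entry=0x30005 [P=1 RW=0 US=1 PS=0]
  ✗ PROTECTION_VIOLATION  [2 reads]

TLB: [["0x3E1A", "0x23"], ["0x2817", "0x2A"]]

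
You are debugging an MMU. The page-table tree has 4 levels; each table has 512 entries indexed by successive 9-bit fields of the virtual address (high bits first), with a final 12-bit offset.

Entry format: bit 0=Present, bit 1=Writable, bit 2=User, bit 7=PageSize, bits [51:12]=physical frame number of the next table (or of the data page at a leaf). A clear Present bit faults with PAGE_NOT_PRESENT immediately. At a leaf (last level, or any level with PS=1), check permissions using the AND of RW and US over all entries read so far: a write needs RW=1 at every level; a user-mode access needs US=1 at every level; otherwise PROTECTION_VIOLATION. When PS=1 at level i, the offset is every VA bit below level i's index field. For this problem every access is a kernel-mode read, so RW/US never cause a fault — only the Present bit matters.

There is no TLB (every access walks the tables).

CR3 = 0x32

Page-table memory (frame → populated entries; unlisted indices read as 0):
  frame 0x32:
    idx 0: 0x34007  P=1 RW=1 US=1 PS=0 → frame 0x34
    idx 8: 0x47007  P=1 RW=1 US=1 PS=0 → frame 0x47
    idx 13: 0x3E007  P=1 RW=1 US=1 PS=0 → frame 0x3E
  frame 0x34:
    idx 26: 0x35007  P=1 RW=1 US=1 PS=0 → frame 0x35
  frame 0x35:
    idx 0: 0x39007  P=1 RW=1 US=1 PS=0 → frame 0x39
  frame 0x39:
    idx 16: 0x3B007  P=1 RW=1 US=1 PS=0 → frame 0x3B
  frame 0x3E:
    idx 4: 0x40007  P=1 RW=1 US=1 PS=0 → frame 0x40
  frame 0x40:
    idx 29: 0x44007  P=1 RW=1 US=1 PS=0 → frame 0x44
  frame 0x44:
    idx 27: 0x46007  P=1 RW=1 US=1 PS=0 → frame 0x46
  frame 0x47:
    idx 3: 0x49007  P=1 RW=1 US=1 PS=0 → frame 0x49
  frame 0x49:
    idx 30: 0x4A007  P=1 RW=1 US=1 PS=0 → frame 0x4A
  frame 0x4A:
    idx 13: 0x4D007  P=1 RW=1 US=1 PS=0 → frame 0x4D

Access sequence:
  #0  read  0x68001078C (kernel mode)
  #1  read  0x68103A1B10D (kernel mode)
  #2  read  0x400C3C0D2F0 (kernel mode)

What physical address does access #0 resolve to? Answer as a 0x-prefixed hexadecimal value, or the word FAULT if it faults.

Walk each access:
#0 VA=0x68001078C (r,kernel):
  lvl0: tbl 0x32, slot 0 ⇒ 0x34007 (P1/RW1/US1/PS0)
  lvl1: tbl 0x34, slot 26 ⇒ 0x35007 (P1/RW1/US1/PS0)
  lvl2: tbl 0x35, slot 0 ⇒ 0x39007 (P1/RW1/US1/PS0)
  lvl3: tbl 0x39, slot 16 ⇒ 0x3B007 (P1/RW1/US1/PS0)
  ✓ 0x3B78C  — 4 lookups
#1 VA=0x68103A1B10D (r,kernel):
  lvl0: tbl 0x32, slot 13 ⇒ 0x3E007 (P1/RW1/US1/PS0)
  lvl1: tbl 0x3E, slot 4 ⇒ 0x40007 (P1/RW1/US1/PS0)
  lvl2: tbl 0x40, slot 29 ⇒ 0x44007 (P1/RW1/US1/PS0)
  lvl3: tbl 0x44, slot 27 ⇒ 0x46007 (P1/RW1/US1/PS0)
  ✓ 0x4610D  — 4 lookups
#2 VA=0x400C3C0D2F0 (r,kernel):
  lvl0: tbl 0x32, slot 8 ⇒ 0x47007 (P1/RW1/US1/PS0)
  lvl1: tbl 0x47, slot 3 ⇒ 0x49007 (P1/RW1/US1/PS0)
  lvl2: tbl 0x49, slot 30 ⇒ 0x4A007 (P1/RW1/US1/PS0)
  lvl3: tbl 0x4A, slot 13 ⇒ 0x4D007 (P1/RW1/US1/PS0)
  ✓ 0x4D2F0  — 4 lookups

Access #0 PA: 0x3B78C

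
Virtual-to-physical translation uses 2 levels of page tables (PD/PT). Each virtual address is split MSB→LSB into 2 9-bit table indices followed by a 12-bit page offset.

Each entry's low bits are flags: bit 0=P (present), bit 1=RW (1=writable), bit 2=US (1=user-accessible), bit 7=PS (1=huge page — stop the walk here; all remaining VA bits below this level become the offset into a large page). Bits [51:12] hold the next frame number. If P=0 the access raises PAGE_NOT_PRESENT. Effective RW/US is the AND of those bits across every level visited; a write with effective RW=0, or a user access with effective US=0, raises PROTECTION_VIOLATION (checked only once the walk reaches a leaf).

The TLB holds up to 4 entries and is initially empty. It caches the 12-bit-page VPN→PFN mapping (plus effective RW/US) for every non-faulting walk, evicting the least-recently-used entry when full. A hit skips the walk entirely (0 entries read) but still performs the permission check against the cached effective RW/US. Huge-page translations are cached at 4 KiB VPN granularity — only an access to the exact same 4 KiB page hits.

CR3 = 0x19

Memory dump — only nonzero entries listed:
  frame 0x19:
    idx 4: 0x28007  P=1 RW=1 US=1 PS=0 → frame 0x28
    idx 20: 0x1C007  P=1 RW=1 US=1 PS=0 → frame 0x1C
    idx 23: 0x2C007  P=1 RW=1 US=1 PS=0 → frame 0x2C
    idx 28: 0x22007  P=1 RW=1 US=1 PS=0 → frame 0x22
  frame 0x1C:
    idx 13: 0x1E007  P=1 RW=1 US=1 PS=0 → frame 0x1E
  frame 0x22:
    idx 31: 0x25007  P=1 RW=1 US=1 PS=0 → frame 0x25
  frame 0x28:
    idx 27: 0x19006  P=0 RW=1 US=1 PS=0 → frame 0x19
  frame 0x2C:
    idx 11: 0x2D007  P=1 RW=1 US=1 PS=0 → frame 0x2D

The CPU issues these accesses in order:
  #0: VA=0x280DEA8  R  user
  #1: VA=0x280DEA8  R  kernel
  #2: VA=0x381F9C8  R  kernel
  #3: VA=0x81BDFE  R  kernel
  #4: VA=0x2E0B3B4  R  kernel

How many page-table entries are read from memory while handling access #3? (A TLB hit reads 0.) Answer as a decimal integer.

Per-access translation:
#0 VA=0x280DEA8 (r,user):
  lvl0: tbl 0x19, slot 20 ⇒ 0x1C007 (P1/RW1/US1/PS0)
  lvl1: tbl 0x1C, slot 13 ⇒ 0x1E007 (P1/RW1/US1/PS0)
  ✓ 0x1EEA8  — 2 lookups
#1 VA=0x280DEA8 (r,kernel):
  TLB hit vpn=0x280D → PA=0x1EEA8
#2 VA=0x381F9C8 (r,kernel):
  lvl0: tbl 0x19, slot 28 ⇒ 0x22007 (P1/RW1/US1/PS0)
  lvl1: tbl 0x22, slot 31 ⇒ 0x25007 (P1/RW1/US1/PS0)
  ✓ 0x259C8  — 2 lookups
#3 VA=0x81BDFE (r,kernel):
  lvl0: tbl 0x19, slot 4 ⇒ 0x28007 (P1/RW1/US1/PS0)
  lvl1: tbl 0x28, slot 27 ⇒ 0x19006 (P0/RW1/US1/PS0)
  → PAGE_NOT_PRESENT  (2 entries read)
#4 VA=0x2E0B3B4 (r,kernel):
  lvl0: tbl 0x19, slot 23 ⇒ 0x2C007 (P1/RW1/US1/PS0)
  lvl1: tbl 0x2C, slot 11 ⇒ 0x2D007 (P1/RW1/US1/PS0)
  ✓ 0x2D3B4  — 2 lookups

Entries read for #3: 2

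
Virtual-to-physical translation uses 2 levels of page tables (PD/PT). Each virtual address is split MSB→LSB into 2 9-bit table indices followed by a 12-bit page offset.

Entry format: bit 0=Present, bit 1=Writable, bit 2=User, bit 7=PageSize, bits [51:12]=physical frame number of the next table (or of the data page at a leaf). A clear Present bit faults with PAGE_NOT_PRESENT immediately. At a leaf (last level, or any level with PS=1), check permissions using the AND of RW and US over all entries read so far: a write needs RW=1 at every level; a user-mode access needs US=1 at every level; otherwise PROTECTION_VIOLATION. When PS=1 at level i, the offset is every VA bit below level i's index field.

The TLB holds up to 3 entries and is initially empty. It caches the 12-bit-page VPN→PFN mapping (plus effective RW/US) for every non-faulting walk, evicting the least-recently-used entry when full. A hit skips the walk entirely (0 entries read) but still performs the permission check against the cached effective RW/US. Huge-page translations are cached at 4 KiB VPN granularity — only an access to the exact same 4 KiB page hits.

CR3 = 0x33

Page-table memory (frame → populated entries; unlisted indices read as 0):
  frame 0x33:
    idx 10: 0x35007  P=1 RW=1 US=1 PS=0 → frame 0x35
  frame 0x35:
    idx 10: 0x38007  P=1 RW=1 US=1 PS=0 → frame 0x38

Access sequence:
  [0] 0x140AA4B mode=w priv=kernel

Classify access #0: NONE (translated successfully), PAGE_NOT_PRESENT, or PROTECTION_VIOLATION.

Walk each access:
#0 VA=0x140AA4B (w,kernel):
  lvl0: tbl 0x33, slot 10 ⇒ 0x35007 (P1/RW1/US1/PS0)
  lvl1: tbl 0x35, slot 10 ⇒ 0x38007 (P1/RW1/US1/PS0)
  ✓ 0x38A4B  — 2 lookups

Access #0 fault: NONE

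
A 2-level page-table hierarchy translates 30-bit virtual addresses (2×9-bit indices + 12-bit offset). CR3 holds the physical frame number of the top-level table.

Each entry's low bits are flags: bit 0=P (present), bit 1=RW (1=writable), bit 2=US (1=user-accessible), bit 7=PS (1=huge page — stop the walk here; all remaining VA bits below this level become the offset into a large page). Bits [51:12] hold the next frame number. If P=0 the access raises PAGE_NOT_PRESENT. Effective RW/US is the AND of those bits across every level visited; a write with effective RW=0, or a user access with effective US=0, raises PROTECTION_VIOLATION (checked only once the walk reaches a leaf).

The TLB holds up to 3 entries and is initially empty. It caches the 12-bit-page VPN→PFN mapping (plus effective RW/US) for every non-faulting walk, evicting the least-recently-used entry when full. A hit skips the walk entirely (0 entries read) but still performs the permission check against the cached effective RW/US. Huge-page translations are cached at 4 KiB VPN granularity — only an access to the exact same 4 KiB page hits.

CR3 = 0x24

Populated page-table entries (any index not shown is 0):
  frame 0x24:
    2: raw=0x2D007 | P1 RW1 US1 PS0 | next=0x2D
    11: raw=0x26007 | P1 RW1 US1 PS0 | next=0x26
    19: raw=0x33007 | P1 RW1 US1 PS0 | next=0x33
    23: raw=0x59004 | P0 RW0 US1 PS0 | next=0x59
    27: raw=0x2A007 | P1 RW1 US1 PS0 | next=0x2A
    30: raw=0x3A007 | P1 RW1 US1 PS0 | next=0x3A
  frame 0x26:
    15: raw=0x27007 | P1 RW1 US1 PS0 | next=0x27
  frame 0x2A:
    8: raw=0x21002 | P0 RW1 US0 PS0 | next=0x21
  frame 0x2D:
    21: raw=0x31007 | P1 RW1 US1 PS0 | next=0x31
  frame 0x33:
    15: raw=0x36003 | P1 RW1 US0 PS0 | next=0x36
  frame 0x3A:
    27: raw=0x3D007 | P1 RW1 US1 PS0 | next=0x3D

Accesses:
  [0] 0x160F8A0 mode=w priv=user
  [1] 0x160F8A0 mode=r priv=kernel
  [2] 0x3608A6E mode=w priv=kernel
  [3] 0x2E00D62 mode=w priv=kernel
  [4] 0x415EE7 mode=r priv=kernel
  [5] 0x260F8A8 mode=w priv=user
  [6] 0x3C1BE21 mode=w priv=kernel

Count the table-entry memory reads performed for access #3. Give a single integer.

Trace:
#0 VA=0x160F8A0 (w,user):
  L0: frame=0x24 idx=11 entry=0x26007 [P=1 RW=1 US=1 PS=0]
  L1: frame=0x26 idx=15 entry=0x27007 [P=1 RW=1 US=1 PS=0]
  → PA=0x278A0  (2 entries read)
#1 VA=0x160F8A0 (r,kernel):
  TLB hit vpn=0x160F → PA=0x278A0
#2 VA=0x3608A6E (w,kernel):
  L0: frame=0x24 idx=27 entry=0x2A007 [P=1 RW=1 US=1 PS=0]
  L1: frame=0x2A idx=8 entry=0x21002 [P=0 RW=1 US=0 PS=0]
  → PAGE_NOT_PRESENT  (2 entries read)
#3 VA=0x2E00D62 (w,kernel):
  L0: frame=0x24 idx=23 entry=0x59004 [P=0 RW=0 US=1 PS=0]
  → PAGE_NOT_PRESENT  (1 entries read)
#4 VA=0x415EE7 (r,kernel):
  L0: frame=0x24 idx=2 entry=0x2D007 [P=1 RW=1 US=1 PS=0]
  L1: frame=0x2D idx=21 entry=0x31007 [P=1 RW=1 US=1 PS=0]
  → PA=0x31EE7  (2 entries read)
#5 VA=0x260F8A8 (w,user):
  L0: frame=0x24 idx=19 entry=0x33007 [P=1 RW=1 US=1 PS=0]
  L1: frame=0x33 idx=15 entry=0x36003 [P=1 RW=1 US=0 PS=0]
  → PROTECTION_VIOLATION  (2 entries read)
#6 VA=0x3C1BE21 (w,kernel):
  L0: frame=0x24 idx=30 entry=0x3A007 [P=1 RW=1 US=1 PS=0]
  L1: frame=0x3A idx=27 entry=0x3D007 [P=1 RW=1 US=1 PS=0]
  → PA=0x3DE21  (2 entries read)

Entries read for #3: 1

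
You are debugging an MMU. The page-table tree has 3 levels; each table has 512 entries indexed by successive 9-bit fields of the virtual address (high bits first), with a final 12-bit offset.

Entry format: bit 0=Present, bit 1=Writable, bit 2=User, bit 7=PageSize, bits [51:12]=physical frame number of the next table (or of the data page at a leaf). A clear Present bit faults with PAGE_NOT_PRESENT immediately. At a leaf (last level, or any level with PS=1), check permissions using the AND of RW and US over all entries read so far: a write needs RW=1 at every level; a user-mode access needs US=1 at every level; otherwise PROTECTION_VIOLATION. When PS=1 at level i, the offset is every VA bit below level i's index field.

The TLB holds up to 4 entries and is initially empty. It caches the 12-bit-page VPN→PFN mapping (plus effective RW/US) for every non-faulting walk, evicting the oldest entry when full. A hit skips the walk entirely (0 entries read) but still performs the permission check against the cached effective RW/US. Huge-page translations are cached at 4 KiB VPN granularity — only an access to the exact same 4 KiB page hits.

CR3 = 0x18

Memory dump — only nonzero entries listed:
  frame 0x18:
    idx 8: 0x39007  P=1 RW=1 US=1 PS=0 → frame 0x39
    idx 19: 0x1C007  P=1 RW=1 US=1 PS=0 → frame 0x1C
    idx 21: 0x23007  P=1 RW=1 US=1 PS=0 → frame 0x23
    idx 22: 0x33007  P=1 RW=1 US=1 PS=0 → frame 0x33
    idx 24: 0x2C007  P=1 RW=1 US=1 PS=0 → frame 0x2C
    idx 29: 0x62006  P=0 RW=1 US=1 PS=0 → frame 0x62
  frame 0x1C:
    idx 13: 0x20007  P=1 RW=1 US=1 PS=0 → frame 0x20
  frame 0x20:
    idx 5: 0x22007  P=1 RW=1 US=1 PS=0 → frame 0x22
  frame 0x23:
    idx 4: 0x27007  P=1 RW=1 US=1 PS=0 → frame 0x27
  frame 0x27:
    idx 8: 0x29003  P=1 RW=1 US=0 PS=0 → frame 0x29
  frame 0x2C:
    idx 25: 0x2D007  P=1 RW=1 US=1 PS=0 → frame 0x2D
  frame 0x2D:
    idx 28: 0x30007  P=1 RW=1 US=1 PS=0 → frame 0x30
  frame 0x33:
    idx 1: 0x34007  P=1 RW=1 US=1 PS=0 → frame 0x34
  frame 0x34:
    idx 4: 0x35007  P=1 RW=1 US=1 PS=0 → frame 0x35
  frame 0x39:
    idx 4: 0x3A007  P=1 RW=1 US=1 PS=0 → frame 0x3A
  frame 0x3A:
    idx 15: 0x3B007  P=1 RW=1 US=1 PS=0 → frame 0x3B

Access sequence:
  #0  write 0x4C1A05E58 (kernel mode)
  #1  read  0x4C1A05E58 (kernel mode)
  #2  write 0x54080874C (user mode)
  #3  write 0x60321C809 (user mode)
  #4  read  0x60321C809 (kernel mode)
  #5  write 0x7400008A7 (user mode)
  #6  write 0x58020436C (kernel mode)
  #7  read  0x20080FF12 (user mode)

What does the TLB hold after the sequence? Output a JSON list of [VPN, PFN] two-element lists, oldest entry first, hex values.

Trace:
#0 VA=0x4C1A05E58 (w,kernel):
  [0] read 0x18 idx=19: raw=0x1C007 flags P=1 W=1 U=1 S=0
  [1] read 0x1C idx=13: raw=0x20007 flags P=1 W=1 U=1 S=0
  [2] read 0x20 idx=5: raw=0x22007 flags P=1 W=1 U=1 S=0
  ✓ 0x22E58  — 3 lookups
#1 VA=0x4C1A05E58 (r,kernel):
  TLB hit vpn=0x4C1A05 → PA=0x22E58
#2 VA=0x54080874C (w,user):
  [0] read 0x18 idx=21: raw=0x23007 flags P=1 W=1 U=1 S=0
  [1] read 0x23 idx=4: raw=0x27007 flags P=1 W=1 U=1 S=0
  [2] read 0x27 idx=8: raw=0x29003 flags P=1 W=1 U=0 S=0
  → PROTECTION_VIOLATION  (3 entries read)
#3 VA=0x60321C809 (w,user):
  [0] read 0x18 idx=24: raw=0x2C007 flags P=1 W=1 U=1 S=0
  [1] read 0x2C idx=25: raw=0x2D007 flags P=1 W=1 U=1 S=0
  [2] read 0x2D idx=28: raw=0x30007 flags P=1 W=1 U=1 S=0
  ✓ 0x30809  — 3 lookups
#4 VA=0x60321C809 (r,kernel):
  TLB hit vpn=0x60321C → PA=0x30809
#5 VA=0x7400008A7 (w,user):
  [0] read 0x18 idx=29: raw=0x62006 flags P=0 W=1 U=1 S=0
  → PAGE_NOT_PRESENT  (1 entries read)
#6 VA=0x58020436C (w,kernel):
  [0] read 0x18 idx=22: raw=0x33007 flags P=1 W=1 U=1 S=0
  [1] read 0x33 idx=1: raw=0x34007 flags P=1 W=1 U=1 S=0
  [2] read 0x34 idx=4: raw=0x35007 flags P=1 W=1 U=1 S=0
  ✓ 0x3536C  — 3 lookups
#7 VA=0x20080FF12 (r,user):
  [0] read 0x18 idx=8: raw=0x39007 flags P=1 W=1 U=1 S=0
  [1] read 0x39 idx=4: raw=0x3A007 flags P=1 W=1 U=1 S=0
  [2] read 0x3A idx=15: raw=0x3B007 flags P=1 W=1 U=1 S=0
  ✓ 0x3BF12  — 3 lookups

TLB: [["0x4C1A05", "0x22"], ["0x60321C", "0x30"], ["0x580204", "0x35"], ["0x20080F", "0x3B"]]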